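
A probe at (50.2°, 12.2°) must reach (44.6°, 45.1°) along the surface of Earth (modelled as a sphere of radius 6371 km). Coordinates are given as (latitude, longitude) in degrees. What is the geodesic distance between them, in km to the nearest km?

2531 km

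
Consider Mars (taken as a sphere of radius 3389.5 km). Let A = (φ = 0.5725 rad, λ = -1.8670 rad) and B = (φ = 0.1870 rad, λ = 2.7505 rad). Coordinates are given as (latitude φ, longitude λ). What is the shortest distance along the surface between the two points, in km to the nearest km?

Let φ₁ = 0.5725 rad, φ₂ = 0.1870 rad, and Δλ = -1.6657 rad.
cos c = sin φ₁ sin φ₂ + cos φ₁ cos φ₂ cos Δλ = (0.5417)(0.1859) + (0.8405)(0.9826)(-0.0947) = 0.02246,
so c = arccos(0.02246) = 1.54833 rad.
Distance = R·c = 3389.5 × 1.5483 ≈ 5248 km.

5248 km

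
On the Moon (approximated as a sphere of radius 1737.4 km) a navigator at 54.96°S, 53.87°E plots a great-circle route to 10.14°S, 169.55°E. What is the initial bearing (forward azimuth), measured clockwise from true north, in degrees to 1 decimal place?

Δλ = 115.680° = 2.0190 rad.
y = sin Δλ · cos φ₂ = (0.9012)(0.9844) = 0.8872
x = cos φ₁ sin φ₂ − sin φ₁ cos φ₂ cos Δλ = (0.5741)(-0.1761) − (-0.8188)(0.9844)(-0.4333) = -0.4503
θ = atan2(y, x) = 116.91°, so the bearing is 116.9°.

116.9°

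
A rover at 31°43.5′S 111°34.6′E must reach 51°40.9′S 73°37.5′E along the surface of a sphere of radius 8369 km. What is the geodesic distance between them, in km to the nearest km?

4975 km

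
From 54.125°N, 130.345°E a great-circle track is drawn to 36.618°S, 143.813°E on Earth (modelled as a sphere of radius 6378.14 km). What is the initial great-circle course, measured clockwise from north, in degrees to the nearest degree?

169°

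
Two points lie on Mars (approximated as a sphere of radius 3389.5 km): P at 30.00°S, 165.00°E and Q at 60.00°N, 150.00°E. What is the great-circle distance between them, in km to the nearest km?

5374 km

In radians: φ₁ = -0.5236, φ₂ = 1.0472, Δλ = -15.000° = -0.2618 rad.
Haversine: a = sin²(Δφ/2) + cos φ₁ cos φ₂ sin²(Δλ/2) = 0.5000 + (0.8660)(0.5000)(0.0170) = 0.50738.
Central angle c = 2·arcsin(√a) = 1.58555 rad.
Distance = R·c = 3389.5 × 1.5856 ≈ 5374 km.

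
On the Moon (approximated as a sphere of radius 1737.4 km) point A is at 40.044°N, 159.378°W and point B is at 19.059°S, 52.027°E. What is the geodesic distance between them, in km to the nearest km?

Let φ₁ = 0.6989 rad, φ₂ = -0.3326 rad, and Δλ = -2.5935 rad.
cos c = sin φ₁ sin φ₂ + cos φ₁ cos φ₂ cos Δλ = (0.6434)(-0.3265) + (0.7656)(0.9452)(-0.8535) = -0.82767,
so c = arccos(-0.82767) = 2.54574 rad.
Distance = R·c = 1737.4 × 2.5457 ≈ 4423 km.

4423 km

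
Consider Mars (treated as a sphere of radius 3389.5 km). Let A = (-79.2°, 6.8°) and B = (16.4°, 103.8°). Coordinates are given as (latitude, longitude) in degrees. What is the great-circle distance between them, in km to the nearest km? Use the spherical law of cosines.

In radians: φ₁ = -1.3823, φ₂ = 0.2862, Δλ = 97.000° = 1.6930 rad.
cos c = sin φ₁ sin φ₂ + cos φ₁ cos φ₂ cos Δλ = (-0.9823)(0.2823) + (0.1874)(0.9593)(-0.1219) = -0.29925,
so c = arccos(-0.29925) = 1.87470 rad.
Distance = R·c = 3389.5 × 1.8747 ≈ 6354 km.

6354 km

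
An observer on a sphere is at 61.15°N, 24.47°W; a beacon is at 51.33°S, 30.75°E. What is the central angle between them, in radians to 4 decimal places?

2.1082 rad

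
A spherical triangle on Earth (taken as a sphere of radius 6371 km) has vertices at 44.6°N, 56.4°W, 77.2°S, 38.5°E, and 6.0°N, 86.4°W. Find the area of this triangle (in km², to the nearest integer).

Side lengths (central angles): a = 1.8008, b = 0.8139, c = 2.3436 rad; semiperimeter s = 2.4792.
By l'Huilier's theorem, tan(E/4) = √[tan(s/2) tan((s−a)/2) tan((s−b)/2) tan((s−c)/2)], giving spherical excess E = 1.0797 rad.
Area = E·R² = 1.0797 × (6371)² ≈ 43826414 km².

43826414 km²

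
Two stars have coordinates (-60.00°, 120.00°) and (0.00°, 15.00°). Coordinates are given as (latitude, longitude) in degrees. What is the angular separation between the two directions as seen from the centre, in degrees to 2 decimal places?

97.44°

In radians: φ₁ = -1.0472, φ₂ = 0.0000, Δλ = -105.000° = -1.8326 rad.
cos c = sin φ₁ sin φ₂ + cos φ₁ cos φ₂ cos Δλ = (-0.8660)(0.0000) + (0.5000)(1.0000)(-0.2588) = -0.12941,
so c = arccos(-0.12941) = 1.70057 rad.
So the angular separation is 97.44°.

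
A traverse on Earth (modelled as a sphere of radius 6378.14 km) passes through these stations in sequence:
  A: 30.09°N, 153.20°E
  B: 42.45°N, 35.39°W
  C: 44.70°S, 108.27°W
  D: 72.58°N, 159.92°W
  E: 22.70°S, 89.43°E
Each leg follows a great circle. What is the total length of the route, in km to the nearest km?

50771 km

Leg A→B: central angle 1.8680 rad, distance 11914.6 km.
Leg B→C: central angle 1.8969 rad, distance 12098.7 km.
Leg C→D: central angle 2.1402 rad, distance 13650.3 km.
Leg D→E: central angle 2.0551 rad, distance 13107.8 km.
Total: 11914.6 + 12098.7 + 13650.3 + 13107.8 ≈ 50771 km.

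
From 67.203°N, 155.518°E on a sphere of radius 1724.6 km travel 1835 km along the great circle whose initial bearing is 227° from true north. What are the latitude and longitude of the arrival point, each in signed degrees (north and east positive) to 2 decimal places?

12.50°, 114.60°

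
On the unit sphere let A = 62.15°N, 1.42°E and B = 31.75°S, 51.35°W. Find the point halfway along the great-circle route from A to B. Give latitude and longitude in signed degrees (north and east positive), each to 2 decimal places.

The central angle between A and B is δ = 1.7977 rad.
With f = 0.5, the slerp weights are sin((1−f)δ)/sin δ = 0.8032 and sin(fδ)/sin δ = 0.8032.
Weighted sum of the unit vectors: (0.8032)·(0.4670,0.0116,0.8842) + (0.8032)·(0.5311,-0.6641,-0.5262) = (0.8017, -0.5241, 0.2875).
Converting back: φ = atan2(z, √(x²+y²)) = 16.71°, λ = atan2(y, x) = -33.18°.

16.71°, -33.18°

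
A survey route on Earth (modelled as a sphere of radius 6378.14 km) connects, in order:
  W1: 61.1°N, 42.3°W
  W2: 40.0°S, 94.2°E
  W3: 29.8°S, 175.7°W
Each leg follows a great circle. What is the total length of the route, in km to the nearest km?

Leg W1→W2: central angle 2.5522 rad, distance 16278.3 km.
Leg W2→W3: central angle 1.2469 rad, distance 7952.7 km.
Total: 16278.3 + 7952.7 ≈ 24231 km.

24231 km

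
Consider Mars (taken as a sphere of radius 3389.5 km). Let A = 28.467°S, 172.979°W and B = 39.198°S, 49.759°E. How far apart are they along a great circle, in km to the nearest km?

With latitudes φ₁ = -28.467°, φ₂ = -39.198° and longitude difference Δλ = -137.262°:
cos c = sin φ₁ sin φ₂ + cos φ₁ cos φ₂ cos Δλ = (-0.4767)(-0.6320) + (0.8791)(0.7750)(-0.7345) = -0.19912,
so c = arccos(-0.19912) = 1.77126 rad.
Distance = R·c = 3389.5 × 1.7713 ≈ 6004 km.

6004 km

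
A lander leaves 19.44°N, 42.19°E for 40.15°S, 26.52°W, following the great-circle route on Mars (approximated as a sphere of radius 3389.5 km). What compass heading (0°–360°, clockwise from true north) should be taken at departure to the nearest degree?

With φ₁ = 0.3393, φ₂ = -0.7007, Δλ = -1.1992 rad, the forward-azimuth formula gives
θ = atan2( sin Δλ cos φ₂ , cos φ₁ sin φ₂ − sin φ₁ cos φ₂ cos Δλ ) = atan2(-0.7122, -0.7004) = -134.52°.
Adding 360° brings this into [0°, 360°): 225°.

225°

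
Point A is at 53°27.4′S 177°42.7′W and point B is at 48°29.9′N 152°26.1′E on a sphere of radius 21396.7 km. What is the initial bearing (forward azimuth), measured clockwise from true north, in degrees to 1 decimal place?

With φ₁ = -0.9330, φ₂ = 0.8465, Δλ = -0.5210 rad, the forward-azimuth formula gives
θ = atan2( sin Δλ cos φ₂ , cos φ₁ sin φ₂ − sin φ₁ cos φ₂ cos Δλ ) = atan2(-0.3299, 0.9077) = -19.97°.
Adding 360° brings this into [0°, 360°): 340.0°.

340.0°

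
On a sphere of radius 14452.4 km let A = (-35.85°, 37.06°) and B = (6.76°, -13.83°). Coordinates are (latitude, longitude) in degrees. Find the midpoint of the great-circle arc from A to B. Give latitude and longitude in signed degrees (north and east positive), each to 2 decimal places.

Central angle δ = 1.1165 rad. Interpolating on the sphere with fraction f = 0.5:
P = [sin((1−f)δ)·A + sin(fδ)·B] / sin δ = 0.5895·A + 0.5895·B in Cartesian coordinates,
giving P = (0.9497, 0.1480, -0.2759), i.e. latitude -16.01°, longitude 8.86°.

-16.01°, 8.86°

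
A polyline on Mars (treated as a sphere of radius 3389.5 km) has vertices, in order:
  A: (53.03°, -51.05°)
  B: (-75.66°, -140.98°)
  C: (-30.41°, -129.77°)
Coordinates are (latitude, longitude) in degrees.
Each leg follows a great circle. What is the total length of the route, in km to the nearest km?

11020 km

Leg A→B: central angle 2.4557 rad, distance 8323.7 km.
Leg B→C: central angle 0.7955 rad, distance 2696.3 km.
Total: 8323.7 + 2696.3 ≈ 11020 km.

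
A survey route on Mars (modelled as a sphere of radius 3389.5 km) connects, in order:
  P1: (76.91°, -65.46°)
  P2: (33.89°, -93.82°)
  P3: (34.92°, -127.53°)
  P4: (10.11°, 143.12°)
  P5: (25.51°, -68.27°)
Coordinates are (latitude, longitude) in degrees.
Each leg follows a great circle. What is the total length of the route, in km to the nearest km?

Leg P1→P2: central angle 0.7834 rad, distance 2655.2 km.
Leg P2→P3: central angle 0.4835 rad, distance 1638.7 km.
Leg P3→P4: central angle 1.4609 rad, distance 4951.8 km.
Leg P4→P5: central angle 2.3225 rad, distance 7872.0 km.
Total: 2655.2 + 1638.7 + 4951.8 + 7872.0 ≈ 17118 km.

17118 km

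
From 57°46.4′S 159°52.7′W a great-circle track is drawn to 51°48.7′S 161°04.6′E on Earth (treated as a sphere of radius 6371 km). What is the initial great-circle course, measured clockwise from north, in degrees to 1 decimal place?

Δλ = -39.045° = -0.6815 rad.
y = sin Δλ · cos φ₂ = (-0.6299)(0.6182) = -0.3895
x = cos φ₁ sin φ₂ − sin φ₁ cos φ₂ cos Δλ = (0.5333)(-0.7860) − (-0.8459)(0.6182)(0.7767) = -0.0129
θ = atan2(y, x) = -91.90°; adding 360° gives 268.1°.

268.1°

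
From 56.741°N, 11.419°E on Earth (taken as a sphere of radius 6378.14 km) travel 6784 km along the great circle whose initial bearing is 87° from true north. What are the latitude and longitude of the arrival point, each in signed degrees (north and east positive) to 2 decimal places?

25.55°, 86.77°

Angular distance δ = d/R = 6784/6378.14 = 1.06363 rad; initial bearing θ = 1.5184 rad.
sin φ₂ = sin φ₁ cos δ + cos φ₁ sin δ cos θ = (0.8362)(0.4857) + (0.5484)(0.8741)(0.0523) = 0.4312, so φ₂ = 25.55°.
Δλ = atan2(sin θ sin δ cos φ₁, cos δ − sin φ₁ sin φ₂) = atan2(0.4787, 0.1251) = 75.355°.
λ₂ = 11.419° + 75.355° = 86.77°.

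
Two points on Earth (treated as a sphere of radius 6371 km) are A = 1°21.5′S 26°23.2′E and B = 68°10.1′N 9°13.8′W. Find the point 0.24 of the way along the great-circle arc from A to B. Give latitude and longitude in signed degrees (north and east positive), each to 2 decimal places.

Central angle δ = 1.2868 rad. Interpolating on the sphere with fraction f = 0.24:
P = [sin((1−f)δ)·A + sin(fδ)·B] / sin δ = 0.8640·A + 0.3166·B in Cartesian coordinates,
giving P = (0.8900, 0.3650, 0.2734), i.e. latitude 15.87°, longitude 22.30°.

15.87°, 22.30°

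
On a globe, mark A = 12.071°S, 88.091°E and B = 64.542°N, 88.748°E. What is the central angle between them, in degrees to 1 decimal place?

76.6°

With latitudes φ₁ = -12.071°, φ₂ = 64.542° and longitude difference Δλ = 0.657°:
cos c = sin φ₁ sin φ₂ + cos φ₁ cos φ₂ cos Δλ = (-0.2091)(0.9029) + (0.9779)(0.4298)(0.9999) = 0.23150,
so c = arccos(0.23150) = 1.33718 rad.
So the angular separation is 76.6°.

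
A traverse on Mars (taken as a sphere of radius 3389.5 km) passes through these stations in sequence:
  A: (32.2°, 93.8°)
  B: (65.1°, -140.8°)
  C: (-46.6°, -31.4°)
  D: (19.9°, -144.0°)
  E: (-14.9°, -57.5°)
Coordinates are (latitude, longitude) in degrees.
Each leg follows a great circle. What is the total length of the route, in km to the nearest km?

Leg A→B: central angle 1.2902 rad, distance 4373.0 km.
Leg B→C: central angle 2.4266 rad, distance 8225.1 km.
Leg C→D: central angle 2.0893 rad, distance 7081.7 km.
Leg D→E: central angle 1.6029 rad, distance 5432.9 km.
Total: 4373.0 + 8225.1 + 7081.7 + 5432.9 ≈ 25113 km.

25113 km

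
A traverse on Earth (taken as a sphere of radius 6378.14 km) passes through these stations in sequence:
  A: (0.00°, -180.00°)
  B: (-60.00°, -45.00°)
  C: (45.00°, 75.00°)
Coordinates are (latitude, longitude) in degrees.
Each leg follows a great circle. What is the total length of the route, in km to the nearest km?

Leg A→B: central angle 1.9322 rad, distance 12323.6 km.
Leg B→C: central angle 2.4802 rad, distance 15819.2 km.
Total: 12323.6 + 15819.2 ≈ 28143 km.

28143 km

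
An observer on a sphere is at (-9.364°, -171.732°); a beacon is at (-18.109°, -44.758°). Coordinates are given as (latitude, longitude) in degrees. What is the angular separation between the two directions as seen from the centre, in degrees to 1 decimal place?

Let φ₁ = -0.1634 rad, φ₂ = -0.3161 rad, and Δλ = 2.2161 rad.
cos c = sin φ₁ sin φ₂ + cos φ₁ cos φ₂ cos Δλ = (-0.1627)(-0.3108) + (0.9867)(0.9505)(-0.6015) = -0.51347,
so c = arccos(-0.51347) = 2.11002 rad.
So the angular separation is 120.9°.

120.9°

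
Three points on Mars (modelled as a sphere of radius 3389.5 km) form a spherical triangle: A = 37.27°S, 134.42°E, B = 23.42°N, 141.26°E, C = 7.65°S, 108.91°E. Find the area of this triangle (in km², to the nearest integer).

3190215 km²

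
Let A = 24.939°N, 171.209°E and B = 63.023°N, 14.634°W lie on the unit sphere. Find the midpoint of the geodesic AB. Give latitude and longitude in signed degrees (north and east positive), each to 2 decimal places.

The central angle between A and B is δ = 1.6042 rad.
With f = 0.5, the slerp weights are sin((1−f)δ)/sin δ = 0.7192 and sin(fδ)/sin δ = 0.7192.
Weighted sum of the unit vectors: (0.7192)·(-0.8961,0.1386,0.4217) + (0.7192)·(0.4389,-0.1146,0.8912) = (-0.3288, 0.0172, 0.9442).
Converting back: φ = atan2(z, √(x²+y²)) = 70.78°, λ = atan2(y, x) = 177.00°.

70.78°, 177.00°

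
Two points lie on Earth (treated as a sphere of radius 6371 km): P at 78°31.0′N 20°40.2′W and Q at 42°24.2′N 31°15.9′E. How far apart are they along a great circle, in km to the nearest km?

4590 km

In radians: φ₁ = 1.3704, φ₂ = 0.7401, Δλ = 51.935° = 0.9064 rad.
cos c = sin φ₁ sin φ₂ + cos φ₁ cos φ₂ cos Δλ = (0.9800)(0.6743) + (0.1991)(0.7384)(0.6166) = 0.75148,
so c = arccos(0.75148) = 0.72049 rad.
Distance = R·c = 6371 × 0.7205 ≈ 4590 km.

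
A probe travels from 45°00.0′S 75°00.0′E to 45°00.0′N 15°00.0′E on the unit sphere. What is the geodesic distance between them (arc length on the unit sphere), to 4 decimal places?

With latitudes φ₁ = -45.000°, φ₂ = 45.000° and longitude difference Δλ = -60.000°:
cos c = sin φ₁ sin φ₂ + cos φ₁ cos φ₂ cos Δλ = (-0.7071)(0.7071) + (0.7071)(0.7071)(0.5000) = -0.25000,
so c = arccos(-0.25000) = 1.82348 rad.
On the unit sphere the arc length equals the central angle: 1.8235.

1.8235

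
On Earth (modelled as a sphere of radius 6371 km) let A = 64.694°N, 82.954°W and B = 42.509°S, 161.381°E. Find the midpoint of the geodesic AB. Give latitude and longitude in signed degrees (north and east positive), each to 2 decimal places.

18.74°, -163.71°

The central angle between A and B is δ = 2.4148 rad.
With f = 0.5, the slerp weights are sin((1−f)δ)/sin δ = 1.4067 and sin(fδ)/sin δ = 1.4067.
Weighted sum of the unit vectors: (1.4067)·(0.0524,-0.4242,0.9040) + (1.4067)·(-0.6986,0.2354,-0.6757) = (-0.9090, -0.2657, 0.3212).
Converting back: φ = atan2(z, √(x²+y²)) = 18.74°, λ = atan2(y, x) = -163.71°.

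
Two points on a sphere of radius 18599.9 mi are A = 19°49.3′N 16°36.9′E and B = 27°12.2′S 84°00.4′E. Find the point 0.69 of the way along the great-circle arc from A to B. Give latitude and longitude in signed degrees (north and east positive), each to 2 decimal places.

The central angle between A and B is δ = 1.4034 rad.
With f = 0.69, the slerp weights are sin((1−f)δ)/sin δ = 0.4274 and sin(fδ)/sin δ = 0.8356.
Weighted sum of the unit vectors: (0.4274)·(0.9015,0.2690,0.3391) + (0.8356)·(0.0929,0.8845,-0.4571) = (0.4629, 0.8541, -0.2371).
Converting back: φ = atan2(z, √(x²+y²)) = -13.71°, λ = atan2(y, x) = 61.54°.

-13.71°, 61.54°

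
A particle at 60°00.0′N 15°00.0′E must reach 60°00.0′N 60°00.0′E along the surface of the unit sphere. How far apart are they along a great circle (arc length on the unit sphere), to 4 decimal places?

With latitudes φ₁ = 60.000°, φ₂ = 60.000° and longitude difference Δλ = 45.000°:
Haversine: a = sin²(Δφ/2) + cos φ₁ cos φ₂ sin²(Δλ/2) = 0.0000 + (0.5000)(0.5000)(0.1464) = 0.03661.
Central angle c = 2·arcsin(√a) = 0.38506 rad.
On the unit sphere the arc length equals the central angle: 0.3851.

0.3851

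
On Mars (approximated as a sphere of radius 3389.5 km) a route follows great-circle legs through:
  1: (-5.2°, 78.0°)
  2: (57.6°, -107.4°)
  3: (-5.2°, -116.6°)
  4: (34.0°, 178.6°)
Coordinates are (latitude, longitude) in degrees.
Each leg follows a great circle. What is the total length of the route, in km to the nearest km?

15568 km

Leg 1→2: central angle 2.2241 rad, distance 7538.4 km.
Leg 2→3: central angle 1.1038 rad, distance 3741.2 km.
Leg 3→4: central angle 1.2652 rad, distance 4288.4 km.
Total: 7538.4 + 3741.2 + 4288.4 ≈ 15568 km.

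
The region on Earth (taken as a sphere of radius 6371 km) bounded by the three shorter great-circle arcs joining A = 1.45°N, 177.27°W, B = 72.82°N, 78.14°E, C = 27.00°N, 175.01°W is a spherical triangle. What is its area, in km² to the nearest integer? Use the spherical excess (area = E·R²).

5757497 km²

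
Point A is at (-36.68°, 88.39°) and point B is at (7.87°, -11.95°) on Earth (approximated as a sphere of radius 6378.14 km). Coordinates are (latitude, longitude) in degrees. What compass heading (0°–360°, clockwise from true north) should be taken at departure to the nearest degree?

Δλ = -100.340° = -1.7513 rad.
y = sin Δλ · cos φ₂ = (-0.9838)(0.9906) = -0.9745
x = cos φ₁ sin φ₂ − sin φ₁ cos φ₂ cos Δλ = (0.8020)(0.1369) − (-0.5973)(0.9906)(-0.1795) = 0.0036
θ = atan2(y, x) = -89.79°; adding 360° gives 270°.

270°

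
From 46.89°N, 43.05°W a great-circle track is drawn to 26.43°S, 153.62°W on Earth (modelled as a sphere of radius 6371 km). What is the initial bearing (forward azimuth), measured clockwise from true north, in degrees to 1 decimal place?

264.9°

Δλ = -110.570° = -1.9298 rad.
y = sin Δλ · cos φ₂ = (-0.9362)(0.8955) = -0.8384
x = cos φ₁ sin φ₂ − sin φ₁ cos φ₂ cos Δλ = (0.6834)(-0.4451) − (0.7300)(0.8955)(-0.3514) = -0.0745
θ = atan2(y, x) = -95.08°; adding 360° gives 264.9°.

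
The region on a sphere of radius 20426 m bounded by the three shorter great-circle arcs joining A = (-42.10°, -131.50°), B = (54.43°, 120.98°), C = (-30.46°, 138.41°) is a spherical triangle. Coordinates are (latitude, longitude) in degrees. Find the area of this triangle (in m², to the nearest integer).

Side lengths (central angles): a = 1.5047, b = 1.2251, c = 2.3121 rad; semiperimeter s = 2.5210.
By l'Huilier's theorem, tan(E/4) = √[tan(s/2) tan((s−a)/2) tan((s−b)/2) tan((s−c)/2)], giving spherical excess E = 1.4216 rad.
Area = E·R² = 1.4216 × (20426)² ≈ 593132474 m².

593132474 m²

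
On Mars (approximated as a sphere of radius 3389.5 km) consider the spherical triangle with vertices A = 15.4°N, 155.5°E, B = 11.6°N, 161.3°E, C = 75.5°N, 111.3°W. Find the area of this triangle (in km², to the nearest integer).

Side lengths (central angles): a = 1.3635, b = 1.3247, c = 0.1187 rad; semiperimeter s = 1.4034.
By l'Huilier's theorem, tan(E/4) = √[tan(s/2) tan((s−a)/2) tan((s−b)/2) tan((s−c)/2)], giving spherical excess E = 0.0892 rad.
Area = E·R² = 0.0892 × (3389.5)² ≈ 1024770 km².

1024770 km²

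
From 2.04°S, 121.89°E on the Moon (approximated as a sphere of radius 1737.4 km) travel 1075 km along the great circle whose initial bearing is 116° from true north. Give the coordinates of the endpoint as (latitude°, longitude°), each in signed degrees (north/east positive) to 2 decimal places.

-16.45°, 154.82°

Angular distance δ = d/R = 1075/1737.4 = 0.61874 rad; initial bearing θ = 2.0246 rad.
sin φ₂ = sin φ₁ cos δ + cos φ₁ sin δ cos θ = (-0.0356)(0.8146) + (0.9994)(0.5800)(-0.4384) = -0.2831, so φ₂ = -16.45°.
Δλ = atan2(sin θ sin δ cos φ₁, cos δ − sin φ₁ sin φ₂) = atan2(0.5210, 0.8045) = 32.925°.
λ₂ = 121.890° + 32.925° = 154.82°.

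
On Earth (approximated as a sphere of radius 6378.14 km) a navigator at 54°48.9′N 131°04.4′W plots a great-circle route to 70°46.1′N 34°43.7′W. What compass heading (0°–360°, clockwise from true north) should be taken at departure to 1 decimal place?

29.7°

With φ₁ = 0.9567, φ₂ = 1.2351, Δλ = 1.6815 rad, the forward-azimuth formula gives
θ = atan2( sin Δλ cos φ₂ , cos φ₁ sin φ₂ − sin φ₁ cos φ₂ cos Δλ ) = atan2(0.3274, 0.5738) = 29.71°.
So the initial bearing is 29.7°.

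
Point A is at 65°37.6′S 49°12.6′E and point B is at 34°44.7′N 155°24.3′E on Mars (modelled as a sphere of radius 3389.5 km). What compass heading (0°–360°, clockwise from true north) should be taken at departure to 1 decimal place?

88.1°

Δλ = 106.195° = 1.8535 rad.
y = sin Δλ · cos φ₂ = (0.9603)(0.8217) = 0.7891
x = cos φ₁ sin φ₂ − sin φ₁ cos φ₂ cos Δλ = (0.4127)(0.5699) − (-0.9109)(0.8217)(-0.2789) = 0.0264
θ = atan2(y, x) = 88.08°, so the bearing is 88.1°.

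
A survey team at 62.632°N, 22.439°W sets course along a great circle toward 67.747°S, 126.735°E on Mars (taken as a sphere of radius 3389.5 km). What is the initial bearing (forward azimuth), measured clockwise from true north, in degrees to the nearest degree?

125°

With φ₁ = 1.0931, φ₂ = -1.1824, Δλ = 2.6036 rad, the forward-azimuth formula gives
θ = atan2( sin Δλ cos φ₂ , cos φ₁ sin φ₂ − sin φ₁ cos φ₂ cos Δλ ) = atan2(0.1941, -0.1367) = 125.16°.
So the initial bearing is 125°.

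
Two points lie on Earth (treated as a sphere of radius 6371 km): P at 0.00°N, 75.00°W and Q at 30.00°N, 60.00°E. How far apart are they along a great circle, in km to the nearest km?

14206 km

In radians: φ₁ = 0.0000, φ₂ = 0.5236, Δλ = 135.000° = 2.3562 rad.
Haversine: a = sin²(Δφ/2) + cos φ₁ cos φ₂ sin²(Δλ/2) = 0.0670 + (1.0000)(0.8660)(0.8536) = 0.80619.
Central angle c = 2·arcsin(√a) = 2.22985 rad.
Distance = R·c = 6371 × 2.2299 ≈ 14206 km.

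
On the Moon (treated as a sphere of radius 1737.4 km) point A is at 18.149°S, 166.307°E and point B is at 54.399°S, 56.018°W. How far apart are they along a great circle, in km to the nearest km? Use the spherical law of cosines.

3001 km

Let φ₁ = -0.3168 rad, φ₂ = -0.9494 rad, and Δλ = 2.4029 rad.
cos c = sin φ₁ sin φ₂ + cos φ₁ cos φ₂ cos Δλ = (-0.3115)(-0.8131) + (0.9502)(0.5821)(-0.7393) = -0.15571,
so c = arccos(-0.15571) = 1.72715 rad.
Distance = R·c = 1737.4 × 1.7271 ≈ 3001 km.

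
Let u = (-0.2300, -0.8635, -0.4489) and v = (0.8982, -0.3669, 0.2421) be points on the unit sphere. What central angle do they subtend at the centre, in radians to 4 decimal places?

1.5692 rad

u·v = 0.0016; |u| = 1.0000, |v| = 1.0000.
cos θ = (u·v)/(|u||v|) = 0.0016, so θ = 1.5692 rad.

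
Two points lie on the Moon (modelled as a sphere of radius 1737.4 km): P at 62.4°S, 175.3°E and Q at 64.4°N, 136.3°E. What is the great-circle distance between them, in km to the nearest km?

3944 km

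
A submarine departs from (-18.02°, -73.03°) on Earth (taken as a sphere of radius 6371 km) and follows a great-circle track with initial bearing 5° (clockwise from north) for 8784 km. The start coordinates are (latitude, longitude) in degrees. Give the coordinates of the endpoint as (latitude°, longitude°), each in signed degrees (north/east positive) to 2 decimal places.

60.56°, -63.01°

Angular distance δ = d/R = 8784/6371 = 1.37875 rad; initial bearing θ = 0.0873 rad.
sin φ₂ = sin φ₁ cos δ + cos φ₁ sin δ cos θ = (-0.3093)(0.1909) + (0.9509)(0.9816)(0.9962) = 0.8709, so φ₂ = 60.56°.
Δλ = atan2(sin θ sin δ cos φ₁, cos δ − sin φ₁ sin φ₂) = atan2(0.0814, 0.4603) = 10.024°.
λ₂ = -73.030° + 10.024° = -63.01°.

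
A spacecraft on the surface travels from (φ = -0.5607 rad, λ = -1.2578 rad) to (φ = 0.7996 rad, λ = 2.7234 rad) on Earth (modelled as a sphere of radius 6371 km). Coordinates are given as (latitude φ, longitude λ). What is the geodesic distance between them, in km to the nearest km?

15662 km

With latitudes φ₁ = -32.126°, φ₂ = 45.814° and longitude difference Δλ = -131.894°:
cos c = sin φ₁ sin φ₂ + cos φ₁ cos φ₂ cos Δλ = (-0.5318)(0.7171) + (0.8469)(0.6970)(-0.6678) = -0.77548,
so c = arccos(-0.77548) = 2.45828 rad.
Distance = R·c = 6371 × 2.4583 ≈ 15662 km.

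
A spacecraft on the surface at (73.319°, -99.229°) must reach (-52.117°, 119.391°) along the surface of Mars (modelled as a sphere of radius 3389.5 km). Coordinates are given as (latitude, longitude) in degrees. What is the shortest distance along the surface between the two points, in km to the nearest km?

9072 km

In radians: φ₁ = 1.2797, φ₂ = -0.9096, Δλ = -141.380° = -2.4675 rad.
Haversine: a = sin²(Δφ/2) + cos φ₁ cos φ₂ sin²(Δλ/2) = 0.7899 + (0.2870)(0.6141)(0.8907) = 0.94688.
Central angle c = 2·arcsin(√a) = 2.67646 rad.
Distance = R·c = 3389.5 × 2.6765 ≈ 9072 km.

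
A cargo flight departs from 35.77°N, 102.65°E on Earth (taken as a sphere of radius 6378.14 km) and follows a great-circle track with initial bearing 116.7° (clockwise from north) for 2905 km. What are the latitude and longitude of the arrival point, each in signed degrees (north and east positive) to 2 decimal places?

21.38°, 127.61°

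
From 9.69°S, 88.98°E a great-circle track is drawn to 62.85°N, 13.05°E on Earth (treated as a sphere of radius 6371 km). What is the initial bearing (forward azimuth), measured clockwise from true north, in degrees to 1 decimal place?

With φ₁ = -0.1691, φ₂ = 1.0969, Δλ = -1.3252 rad, the forward-azimuth formula gives
θ = atan2( sin Δλ cos φ₂ , cos φ₁ sin φ₂ − sin φ₁ cos φ₂ cos Δλ ) = atan2(-0.4426, 0.8958) = -26.30°.
Adding 360° brings this into [0°, 360°): 333.7°.

333.7°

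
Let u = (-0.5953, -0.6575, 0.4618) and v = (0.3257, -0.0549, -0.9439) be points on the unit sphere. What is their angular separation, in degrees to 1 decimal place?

u·v = -0.5937; |u| = 1.0000, |v| = 1.0000.
cos θ = (u·v)/(|u||v|) = -0.5937, so θ = 126.4°.

126.4°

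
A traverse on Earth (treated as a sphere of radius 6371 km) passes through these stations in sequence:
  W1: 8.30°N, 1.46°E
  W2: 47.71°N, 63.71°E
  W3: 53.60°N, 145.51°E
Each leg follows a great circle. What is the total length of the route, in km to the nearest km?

Leg W1→W2: central angle 1.1409 rad, distance 7268.4 km.
Leg W2→W3: central angle 0.8601 rad, distance 5479.6 km.
Total: 7268.4 + 5479.6 ≈ 12748 km.

12748 km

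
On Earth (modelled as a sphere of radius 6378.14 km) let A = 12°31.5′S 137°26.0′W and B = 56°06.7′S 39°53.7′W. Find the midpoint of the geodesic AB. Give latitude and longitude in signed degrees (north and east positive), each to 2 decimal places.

-44.68°, -105.96°

Central angle δ = 1.4620 rad. Interpolating on the sphere with fraction f = 0.5:
P = [sin((1−f)δ)·A + sin(fδ)·B] / sin δ = 0.6716·A + 0.6716·B in Cartesian coordinates,
giving P = (-0.1955, -0.6836, -0.7031), i.e. latitude -44.68°, longitude -105.96°.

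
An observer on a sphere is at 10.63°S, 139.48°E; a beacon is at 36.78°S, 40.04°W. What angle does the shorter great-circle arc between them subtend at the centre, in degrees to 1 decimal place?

132.6°

In radians: φ₁ = -0.1855, φ₂ = -0.6419, Δλ = -179.520° = -3.1332 rad.
Haversine: a = sin²(Δφ/2) + cos φ₁ cos φ₂ sin²(Δλ/2) = 0.0512 + (0.9828)(0.8009)(1.0000) = 0.83836.
Central angle c = 2·arcsin(√a) = 2.31409 rad.
So the angular separation is 132.6°.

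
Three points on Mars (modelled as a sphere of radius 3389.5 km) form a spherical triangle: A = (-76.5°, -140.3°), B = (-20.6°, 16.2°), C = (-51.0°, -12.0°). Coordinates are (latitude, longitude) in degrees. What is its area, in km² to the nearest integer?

Side lengths (central angles): a = 0.6557, b = 0.8438, c = 1.4286 rad; semiperimeter s = 1.4641.
By l'Huilier's theorem, tan(E/4) = √[tan(s/2) tan((s−a)/2) tan((s−b)/2) tan((s−c)/2)], giving spherical excess E = 0.1869 rad.
Area = E·R² = 0.1869 × (3389.5)² ≈ 2146786 km².

2146786 km²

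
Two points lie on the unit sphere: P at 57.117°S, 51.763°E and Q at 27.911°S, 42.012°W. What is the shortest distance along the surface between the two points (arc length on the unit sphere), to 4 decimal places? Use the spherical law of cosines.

1.2009

With latitudes φ₁ = -57.117°, φ₂ = -27.911° and longitude difference Δλ = -93.775°:
cos c = sin φ₁ sin φ₂ + cos φ₁ cos φ₂ cos Δλ = (-0.8398)(-0.4681) + (0.5429)(0.8837)(-0.0658) = 0.36151,
so c = arccos(0.36151) = 1.20091 rad.
On the unit sphere the arc length equals the central angle: 1.2009.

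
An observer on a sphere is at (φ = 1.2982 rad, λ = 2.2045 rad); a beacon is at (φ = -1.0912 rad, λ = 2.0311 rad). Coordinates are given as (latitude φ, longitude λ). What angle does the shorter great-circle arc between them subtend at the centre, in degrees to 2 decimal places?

137.06°

Let φ₁ = 1.2982 rad, φ₂ = -1.0912 rad, and Δλ = -0.1734 rad.
cos c = sin φ₁ sin φ₂ + cos φ₁ cos φ₂ cos Δλ = (0.9631)(-0.8872) + (0.2692)(0.4614)(0.9850) = -0.73206,
so c = arccos(-0.73206) = 2.39213 rad.
So the angular separation is 137.06°.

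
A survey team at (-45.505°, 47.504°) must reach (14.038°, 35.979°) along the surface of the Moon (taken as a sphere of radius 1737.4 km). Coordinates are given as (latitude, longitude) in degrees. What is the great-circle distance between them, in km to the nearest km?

1833 km

With latitudes φ₁ = -45.505°, φ₂ = 14.038° and longitude difference Δλ = -11.525°:
cos c = sin φ₁ sin φ₂ + cos φ₁ cos φ₂ cos Δλ = (-0.7133)(0.2426) + (0.7008)(0.9701)(0.9798) = 0.49318,
so c = arccos(0.49318) = 1.05505 rad.
Distance = R·c = 1737.4 × 1.0551 ≈ 1833 km.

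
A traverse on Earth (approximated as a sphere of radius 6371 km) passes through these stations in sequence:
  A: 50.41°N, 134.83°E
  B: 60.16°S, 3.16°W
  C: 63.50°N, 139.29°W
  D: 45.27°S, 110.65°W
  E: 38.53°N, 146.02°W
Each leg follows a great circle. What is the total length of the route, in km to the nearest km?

Leg A→B: central angle 2.7000 rad, distance 17201.7 km.
Leg B→C: central angle 2.7829 rad, distance 17729.5 km.
Leg C→D: central angle 1.9393 rad, distance 12355.1 km.
Leg D→E: central angle 1.5644 rad, distance 9966.9 km.
Total: 17201.7 + 17729.5 + 12355.1 + 9966.9 ≈ 57253 km.

57253 km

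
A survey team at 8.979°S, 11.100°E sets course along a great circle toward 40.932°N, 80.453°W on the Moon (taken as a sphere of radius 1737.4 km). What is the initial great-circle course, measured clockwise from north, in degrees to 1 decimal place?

310.5°

Δλ = -91.553° = -1.5979 rad.
y = sin Δλ · cos φ₂ = (-0.9996)(0.7555) = -0.7552
x = cos φ₁ sin φ₂ − sin φ₁ cos φ₂ cos Δλ = (0.9877)(0.6552) − (-0.1561)(0.7555)(-0.0271) = 0.6439
θ = atan2(y, x) = -49.55°; adding 360° gives 310.5°.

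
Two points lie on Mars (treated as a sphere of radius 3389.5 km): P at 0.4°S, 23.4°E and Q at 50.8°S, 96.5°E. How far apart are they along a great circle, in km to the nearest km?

Let φ₁ = -0.0070 rad, φ₂ = -0.8866 rad, and Δλ = 1.2758 rad.
cos c = sin φ₁ sin φ₂ + cos φ₁ cos φ₂ cos Δλ = (-0.0070)(-0.7749) + (1.0000)(0.6320)(0.2907) = 0.18914,
so c = arccos(0.18914) = 1.38051 rad.
Distance = R·c = 3389.5 × 1.3805 ≈ 4679 km.

4679 km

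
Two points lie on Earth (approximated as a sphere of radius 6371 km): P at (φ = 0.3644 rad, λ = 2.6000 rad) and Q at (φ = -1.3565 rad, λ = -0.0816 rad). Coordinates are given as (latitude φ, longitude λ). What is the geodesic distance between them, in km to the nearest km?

13538 km

Let φ₁ = 0.3644 rad, φ₂ = -1.3565 rad, and Δλ = -2.6816 rad.
cos c = sin φ₁ sin φ₂ + cos φ₁ cos φ₂ cos Δλ = (0.3564)(-0.9771) + (0.9343)(0.2127)(-0.8961) = -0.52628,
so c = arccos(-0.52628) = 2.12502 rad.
Distance = R·c = 6371 × 2.1250 ≈ 13538 km.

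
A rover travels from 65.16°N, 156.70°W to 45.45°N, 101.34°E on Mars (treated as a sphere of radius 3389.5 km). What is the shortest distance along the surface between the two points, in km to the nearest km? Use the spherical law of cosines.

In radians: φ₁ = 1.1373, φ₂ = 0.7933, Δλ = -101.960° = -1.7795 rad.
cos c = sin φ₁ sin φ₂ + cos φ₁ cos φ₂ cos Δλ = (0.9075)(0.7126) + (0.4201)(0.7015)(-0.2072) = 0.58564,
so c = arccos(0.58564) = 0.94513 rad.
Distance = R·c = 3389.5 × 0.9451 ≈ 3204 km.

3204 km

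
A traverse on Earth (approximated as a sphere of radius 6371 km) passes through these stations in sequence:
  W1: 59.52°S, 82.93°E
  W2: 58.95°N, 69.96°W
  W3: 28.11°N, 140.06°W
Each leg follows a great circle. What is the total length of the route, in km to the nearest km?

Leg W1→W2: central angle 2.9010 rad, distance 18482.5 km.
Leg W2→W3: central angle 0.9782 rad, distance 6232.2 km.
Total: 18482.5 + 6232.2 ≈ 24715 km.

24715 km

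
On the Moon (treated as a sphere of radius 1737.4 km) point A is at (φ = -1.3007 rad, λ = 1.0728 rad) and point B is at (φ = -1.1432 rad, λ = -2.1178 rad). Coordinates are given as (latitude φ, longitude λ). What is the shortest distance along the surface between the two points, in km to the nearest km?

1212 km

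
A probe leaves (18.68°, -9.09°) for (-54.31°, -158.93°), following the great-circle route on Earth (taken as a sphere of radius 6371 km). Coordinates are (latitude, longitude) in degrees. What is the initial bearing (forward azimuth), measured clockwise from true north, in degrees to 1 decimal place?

With φ₁ = 0.3260, φ₂ = -0.9479, Δλ = -2.6152 rad, the forward-azimuth formula gives
θ = atan2( sin Δλ cos φ₂ , cos φ₁ sin φ₂ − sin φ₁ cos φ₂ cos Δλ ) = atan2(-0.2931, -0.6078) = -154.26°.
Adding 360° brings this into [0°, 360°): 205.7°.

205.7°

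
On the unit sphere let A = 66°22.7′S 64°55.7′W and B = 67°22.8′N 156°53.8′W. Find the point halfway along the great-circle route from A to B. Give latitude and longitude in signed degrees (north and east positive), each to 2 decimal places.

The central angle between A and B is δ = 2.5887 rad.
With f = 0.5, the slerp weights are sin((1−f)δ)/sin δ = 1.8320 and sin(fδ)/sin δ = 1.8320.
Weighted sum of the unit vectors: (1.8320)·(0.1698,-0.3629,-0.9162) + (1.8320)·(-0.3538,-0.1509,0.9231) = (-0.3370, -0.9414, 0.0126).
Converting back: φ = atan2(z, √(x²+y²)) = 0.72°, λ = atan2(y, x) = -109.70°.

0.72°, -109.70°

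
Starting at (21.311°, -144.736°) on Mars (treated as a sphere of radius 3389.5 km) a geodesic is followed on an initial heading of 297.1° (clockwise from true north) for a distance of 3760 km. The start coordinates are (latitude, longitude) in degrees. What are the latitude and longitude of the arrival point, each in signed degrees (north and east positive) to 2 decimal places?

Angular distance δ = d/R = 3760/3389.5 = 1.10931 rad; initial bearing θ = 5.1854 rad.
sin φ₂ = sin φ₁ cos δ + cos φ₁ sin δ cos θ = (0.3634)(0.4453) + (0.9316)(0.8954)(0.4555) = 0.5418, so φ₂ = 32.81°.
Δλ = atan2(sin θ sin δ cos φ₁, cos δ − sin φ₁ sin φ₂) = atan2(-0.7426, 0.2484) = -71.507°.
λ₂ = -144.736° − 71.507° = -216.24° → 143.76° after wrapping to (−180°, 180°].

32.81°, 143.76°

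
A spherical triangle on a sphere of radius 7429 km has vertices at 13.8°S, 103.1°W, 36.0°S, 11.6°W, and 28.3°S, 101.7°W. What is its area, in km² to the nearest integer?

Side lengths (central angles): a = 1.2897, b = 0.2541, c = 1.4509 rad; semiperimeter s = 1.4973.
By l'Huilier's theorem, tan(E/4) = √[tan(s/2) tan((s−a)/2) tan((s−b)/2) tan((s−c)/2)], giving spherical excess E = 0.1605 rad.
Area = E·R² = 0.1605 × (7429)² ≈ 8856103 km².

8856103 km²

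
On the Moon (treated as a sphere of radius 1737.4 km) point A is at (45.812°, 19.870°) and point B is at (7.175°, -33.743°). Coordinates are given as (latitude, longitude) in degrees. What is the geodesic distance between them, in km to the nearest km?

Let φ₁ = 0.7996 rad, φ₂ = 0.1252 rad, and Δλ = -0.9357 rad.
cos c = sin φ₁ sin φ₂ + cos φ₁ cos φ₂ cos Δλ = (0.7171)(0.1249) + (0.6970)(0.9922)(0.5932) = 0.49982,
so c = arccos(0.49982) = 1.04741 rad.
Distance = R·c = 1737.4 × 1.0474 ≈ 1820 km.

1820 km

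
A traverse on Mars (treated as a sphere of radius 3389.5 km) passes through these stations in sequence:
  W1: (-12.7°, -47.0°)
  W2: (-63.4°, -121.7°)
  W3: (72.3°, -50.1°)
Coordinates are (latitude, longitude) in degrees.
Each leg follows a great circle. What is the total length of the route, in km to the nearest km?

Leg W1→W2: central angle 1.2537 rad, distance 4249.3 km.
Leg W2→W3: central angle 2.5130 rad, distance 8517.8 km.
Total: 4249.3 + 8517.8 ≈ 12767 km.

12767 km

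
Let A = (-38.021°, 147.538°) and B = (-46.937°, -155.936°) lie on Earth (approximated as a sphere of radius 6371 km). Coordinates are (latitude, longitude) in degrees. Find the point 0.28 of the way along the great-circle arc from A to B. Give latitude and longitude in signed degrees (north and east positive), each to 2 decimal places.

-43.28°, 161.31°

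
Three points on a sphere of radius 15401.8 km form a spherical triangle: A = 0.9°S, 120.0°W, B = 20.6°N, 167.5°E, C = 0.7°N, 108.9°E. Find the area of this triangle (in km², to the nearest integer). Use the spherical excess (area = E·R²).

111839037 km²

Side lengths (central angles): a = 1.0565, b = 2.2882, c = 1.2913 rad; semiperimeter s = 2.3180.
By l'Huilier's theorem, tan(E/4) = √[tan(s/2) tan((s−a)/2) tan((s−b)/2) tan((s−c)/2)], giving spherical excess E = 0.4715 rad.
Area = E·R² = 0.4715 × (15401.8)² ≈ 111839037 km².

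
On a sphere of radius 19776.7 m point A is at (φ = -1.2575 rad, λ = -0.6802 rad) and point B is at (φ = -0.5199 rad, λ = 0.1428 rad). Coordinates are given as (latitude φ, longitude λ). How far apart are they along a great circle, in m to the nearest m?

16954 m

With latitudes φ₁ = -72.049°, φ₂ = -29.788° and longitude difference Δλ = 47.154°:
Haversine: a = sin²(Δφ/2) + cos φ₁ cos φ₂ sin²(Δλ/2) = 0.1300 + (0.3082)(0.8679)(0.1600) = 0.17275.
Central angle c = 2·arcsin(√a) = 0.85728 rad.
Distance = R·c = 19776.7 × 0.8573 ≈ 16954 m.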